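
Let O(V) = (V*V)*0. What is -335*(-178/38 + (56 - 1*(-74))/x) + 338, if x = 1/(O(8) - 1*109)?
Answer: 90228287/19 ≈ 4.7489e+6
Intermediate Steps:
O(V) = 0 (O(V) = V²*0 = 0)
x = -1/109 (x = 1/(0 - 1*109) = 1/(0 - 109) = 1/(-109) = -1/109 ≈ -0.0091743)
-335*(-178/38 + (56 - 1*(-74))/x) + 338 = -335*(-178/38 + (56 - 1*(-74))/(-1/109)) + 338 = -335*(-178*1/38 + (56 + 74)*(-109)) + 338 = -335*(-89/19 + 130*(-109)) + 338 = -335*(-89/19 - 14170) + 338 = -335*(-269319/19) + 338 = 90221865/19 + 338 = 90228287/19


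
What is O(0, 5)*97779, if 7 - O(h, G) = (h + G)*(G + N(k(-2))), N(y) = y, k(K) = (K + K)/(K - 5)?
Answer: -14275734/7 ≈ -2.0394e+6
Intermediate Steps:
k(K) = 2*K/(-5 + K) (k(K) = (2*K)/(-5 + K) = 2*K/(-5 + K))
O(h, G) = 7 - (4/7 + G)*(G + h) (O(h, G) = 7 - (h + G)*(G + 2*(-2)/(-5 - 2)) = 7 - (G + h)*(G + 2*(-2)/(-7)) = 7 - (G + h)*(G + 2*(-2)*(-⅐)) = 7 - (G + h)*(G + 4/7) = 7 - (G + h)*(4/7 + G) = 7 - (4/7 + G)*(G + h))
O(0, 5)*97779 = (7 - 1*5² - 4/7*5 - 4/7*0 - 1*5*0)*97779 = (7 - 1*25 - 20/7 + 0 + 0)*97779 = (7 - 25 - 20/7 + 0 + 0)*97779 = -146/7*97779 = -14275734/7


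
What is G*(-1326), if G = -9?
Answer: 11934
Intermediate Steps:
G*(-1326) = -9*(-1326) = 11934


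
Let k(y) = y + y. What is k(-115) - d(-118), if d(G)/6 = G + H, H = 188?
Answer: -650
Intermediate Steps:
d(G) = 1128 + 6*G (d(G) = 6*(G + 188) = 6*(188 + G) = 1128 + 6*G)
k(y) = 2*y
k(-115) - d(-118) = 2*(-115) - (1128 + 6*(-118)) = -230 - (1128 - 708) = -230 - 1*420 = -230 - 420 = -650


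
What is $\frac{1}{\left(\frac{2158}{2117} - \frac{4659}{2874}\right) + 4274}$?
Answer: $\frac{2028086}{8666819227} \approx 0.00023401$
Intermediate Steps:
$\frac{1}{\left(\frac{2158}{2117} - \frac{4659}{2874}\right) + 4274} = \frac{1}{\left(2158 \cdot \frac{1}{2117} - \frac{1553}{958}\right) + 4274} = \frac{1}{\left(\frac{2158}{2117} - \frac{1553}{958}\right) + 4274} = \frac{1}{- \frac{1220337}{2028086} + 4274} = \frac{1}{\frac{8666819227}{2028086}} = \frac{2028086}{8666819227}$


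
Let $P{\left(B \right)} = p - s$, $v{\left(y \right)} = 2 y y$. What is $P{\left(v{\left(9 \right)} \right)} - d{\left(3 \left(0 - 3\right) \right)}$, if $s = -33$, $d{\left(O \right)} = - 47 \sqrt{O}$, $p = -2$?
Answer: $31 + 141 i \approx 31.0 + 141.0 i$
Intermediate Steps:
$v{\left(y \right)} = 2 y^{2}$
$P{\left(B \right)} = 31$ ($P{\left(B \right)} = -2 - -33 = -2 + 33 = 31$)
$P{\left(v{\left(9 \right)} \right)} - d{\left(3 \left(0 - 3\right) \right)} = 31 - - 47 \sqrt{3 \left(0 - 3\right)} = 31 - - 47 \sqrt{3 \left(-3\right)} = 31 - - 47 \sqrt{-9} = 31 - - 47 \cdot 3 i = 31 - - 141 i = 31 + 141 i$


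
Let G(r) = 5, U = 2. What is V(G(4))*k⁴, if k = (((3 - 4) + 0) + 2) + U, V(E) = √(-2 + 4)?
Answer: 81*√2 ≈ 114.55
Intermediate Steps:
V(E) = √2
k = 3 (k = (((3 - 4) + 0) + 2) + 2 = ((-1 + 0) + 2) + 2 = (-1 + 2) + 2 = 1 + 2 = 3)
V(G(4))*k⁴ = √2*3⁴ = √2*81 = 81*√2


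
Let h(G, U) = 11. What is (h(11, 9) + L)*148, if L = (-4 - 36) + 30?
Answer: 148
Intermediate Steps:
L = -10 (L = -40 + 30 = -10)
(h(11, 9) + L)*148 = (11 - 10)*148 = 1*148 = 148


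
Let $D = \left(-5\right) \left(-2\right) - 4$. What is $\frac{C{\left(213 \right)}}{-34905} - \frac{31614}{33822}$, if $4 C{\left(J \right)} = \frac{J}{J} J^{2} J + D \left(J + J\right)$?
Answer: $- \frac{18407920747}{262345980} \approx -70.167$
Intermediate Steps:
$D = 6$ ($D = 10 - 4 = 6$)
$C{\left(J \right)} = 3 J + \frac{J^{3}}{4}$ ($C{\left(J \right)} = \frac{\frac{J}{J} J^{2} J + 6 \left(J + J\right)}{4} = \frac{1 J^{2} J + 6 \cdot 2 J}{4} = \frac{J^{2} J + 12 J}{4} = \frac{J^{3} + 12 J}{4} = 3 J + \frac{J^{3}}{4}$)
$\frac{C{\left(213 \right)}}{-34905} - \frac{31614}{33822} = \frac{\frac{1}{4} \cdot 213 \left(12 + 213^{2}\right)}{-34905} - \frac{31614}{33822} = \frac{1}{4} \cdot 213 \left(12 + 45369\right) \left(- \frac{1}{34905}\right) - \frac{5269}{5637} = \frac{1}{4} \cdot 213 \cdot 45381 \left(- \frac{1}{34905}\right) - \frac{5269}{5637} = \frac{9666153}{4} \left(- \frac{1}{34905}\right) - \frac{5269}{5637} = - \frac{3222051}{46540} - \frac{5269}{5637} = - \frac{18407920747}{262345980}$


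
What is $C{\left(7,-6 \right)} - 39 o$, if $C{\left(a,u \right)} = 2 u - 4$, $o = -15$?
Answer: $569$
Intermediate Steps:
$C{\left(a,u \right)} = -4 + 2 u$
$C{\left(7,-6 \right)} - 39 o = \left(-4 + 2 \left(-6\right)\right) - -585 = \left(-4 - 12\right) + 585 = -16 + 585 = 569$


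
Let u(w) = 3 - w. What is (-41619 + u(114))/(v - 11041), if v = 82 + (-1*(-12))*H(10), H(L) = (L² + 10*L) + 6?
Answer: 13910/2829 ≈ 4.9169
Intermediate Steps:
H(L) = 6 + L² + 10*L
v = 2554 (v = 82 + (-1*(-12))*(6 + 10² + 10*10) = 82 + 12*(6 + 100 + 100) = 82 + 12*206 = 82 + 2472 = 2554)
(-41619 + u(114))/(v - 11041) = (-41619 + (3 - 1*114))/(2554 - 11041) = (-41619 + (3 - 114))/(-8487) = (-41619 - 111)*(-1/8487) = -41730*(-1/8487) = 13910/2829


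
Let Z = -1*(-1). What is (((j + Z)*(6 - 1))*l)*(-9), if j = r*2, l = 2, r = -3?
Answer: 450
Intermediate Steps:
j = -6 (j = -3*2 = -6)
Z = 1
(((j + Z)*(6 - 1))*l)*(-9) = (((-6 + 1)*(6 - 1))*2)*(-9) = (-5*5*2)*(-9) = -25*2*(-9) = -50*(-9) = 450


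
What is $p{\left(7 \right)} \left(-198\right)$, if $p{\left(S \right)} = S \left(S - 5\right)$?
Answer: $-2772$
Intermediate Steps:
$p{\left(S \right)} = S \left(-5 + S\right)$
$p{\left(7 \right)} \left(-198\right) = 7 \left(-5 + 7\right) \left(-198\right) = 7 \cdot 2 \left(-198\right) = 14 \left(-198\right) = -2772$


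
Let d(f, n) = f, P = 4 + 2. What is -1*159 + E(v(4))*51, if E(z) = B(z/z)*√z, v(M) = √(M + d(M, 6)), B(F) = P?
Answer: -159 + 306*2^(¾) ≈ 355.63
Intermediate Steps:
P = 6
B(F) = 6
v(M) = √2*√M (v(M) = √(M + M) = √(2*M) = √2*√M)
E(z) = 6*√z
-1*159 + E(v(4))*51 = -1*159 + (6*√(√2*√4))*51 = -159 + (6*√(√2*2))*51 = -159 + (6*√(2*√2))*51 = -159 + (6*2^(¾))*51 = -159 + 306*2^(¾)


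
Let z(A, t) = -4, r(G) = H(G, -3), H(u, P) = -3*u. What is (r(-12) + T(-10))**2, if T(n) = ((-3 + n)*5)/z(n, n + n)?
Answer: 43681/16 ≈ 2730.1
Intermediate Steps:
r(G) = -3*G
T(n) = 15/4 - 5*n/4 (T(n) = ((-3 + n)*5)/(-4) = (-15 + 5*n)*(-1/4) = 15/4 - 5*n/4)
(r(-12) + T(-10))**2 = (-3*(-12) + (15/4 - 5/4*(-10)))**2 = (36 + (15/4 + 25/2))**2 = (36 + 65/4)**2 = (209/4)**2 = 43681/16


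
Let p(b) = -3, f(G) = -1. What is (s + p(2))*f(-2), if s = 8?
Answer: -5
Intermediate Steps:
(s + p(2))*f(-2) = (8 - 3)*(-1) = 5*(-1) = -5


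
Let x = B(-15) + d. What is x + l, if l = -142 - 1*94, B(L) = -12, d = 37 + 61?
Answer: -150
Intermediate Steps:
d = 98
x = 86 (x = -12 + 98 = 86)
l = -236 (l = -142 - 94 = -236)
x + l = 86 - 236 = -150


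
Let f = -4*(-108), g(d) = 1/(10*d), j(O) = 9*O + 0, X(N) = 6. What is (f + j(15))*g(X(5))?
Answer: 189/20 ≈ 9.4500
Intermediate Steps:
j(O) = 9*O
g(d) = 1/(10*d)
f = 432
(f + j(15))*g(X(5)) = (432 + 9*15)*((1/10)/6) = (432 + 135)*((1/10)*(1/6)) = 567*(1/60) = 189/20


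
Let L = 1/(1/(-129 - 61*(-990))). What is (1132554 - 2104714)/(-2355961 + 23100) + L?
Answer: 140581508881/2332861 ≈ 60261.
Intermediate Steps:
L = 60261 (L = 1/(1/(-129 + 60390)) = 1/(1/60261) = 60261)
(1132554 - 2104714)/(-2355961 + 23100) + L = (1132554 - 2104714)/(-2355961 + 23100) + 60261 = -972160/(-2332861) + 60261 = -972160*(-1/2332861) + 60261 = 972160/2332861 + 60261 = 140581508881/2332861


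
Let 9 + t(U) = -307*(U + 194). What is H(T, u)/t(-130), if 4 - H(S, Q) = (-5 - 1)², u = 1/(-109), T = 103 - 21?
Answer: 32/19657 ≈ 0.0016279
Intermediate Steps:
t(U) = -59567 - 307*U (t(U) = -9 - 307*(U + 194) = -9 - 307*(194 + U) = -9 + (-59558 - 307*U) = -59567 - 307*U)
T = 82
u = -1/109 ≈ -0.0091743
H(S, Q) = -32 (H(S, Q) = 4 - (-5 - 1)² = 4 - 1*(-6)² = 4 - 1*36 = 4 - 36 = -32)
H(T, u)/t(-130) = -32/(-59567 - 307*(-130)) = -32/(-59567 + 39910) = -32/(-19657) = -32*(-1/19657) = 32/19657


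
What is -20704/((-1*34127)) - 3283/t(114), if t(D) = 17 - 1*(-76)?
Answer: -110113469/3173811 ≈ -34.694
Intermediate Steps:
t(D) = 93 (t(D) = 17 + 76 = 93)
-20704/((-1*34127)) - 3283/t(114) = -20704/((-1*34127)) - 3283/93 = -20704/(-34127) - 3283*1/93 = -20704*(-1/34127) - 3283/93 = 20704/34127 - 3283/93 = -110113469/3173811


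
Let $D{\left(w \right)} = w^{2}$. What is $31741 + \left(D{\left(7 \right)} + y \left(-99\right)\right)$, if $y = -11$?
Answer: $32879$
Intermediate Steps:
$31741 + \left(D{\left(7 \right)} + y \left(-99\right)\right) = 31741 + \left(7^{2} - -1089\right) = 31741 + \left(49 + 1089\right) = 31741 + 1138 = 32879$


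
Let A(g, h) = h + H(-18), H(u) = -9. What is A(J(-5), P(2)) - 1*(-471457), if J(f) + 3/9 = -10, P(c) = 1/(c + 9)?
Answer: 5185929/11 ≈ 4.7145e+5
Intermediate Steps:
P(c) = 1/(9 + c)
J(f) = -31/3 (J(f) = -⅓ - 10 = -31/3)
A(g, h) = -9 + h (A(g, h) = h - 9 = -9 + h)
A(J(-5), P(2)) - 1*(-471457) = (-9 + 1/(9 + 2)) - 1*(-471457) = (-9 + 1/11) + 471457 = -98/11 + 471457 = 5185929/11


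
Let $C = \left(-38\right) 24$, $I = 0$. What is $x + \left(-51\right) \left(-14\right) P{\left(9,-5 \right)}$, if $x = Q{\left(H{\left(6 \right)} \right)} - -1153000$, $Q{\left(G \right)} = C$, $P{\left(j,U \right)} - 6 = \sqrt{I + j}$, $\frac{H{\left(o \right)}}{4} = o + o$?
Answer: $1158514$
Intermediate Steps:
$H{\left(o \right)} = 8 o$ ($H{\left(o \right)} = 4 \left(o + o\right) = 4 \cdot 2 o = 8 o$)
$P{\left(j,U \right)} = 6 + \sqrt{j}$ ($P{\left(j,U \right)} = 6 + \sqrt{0 + j} = 6 + \sqrt{j}$)
$C = -912$
$Q{\left(G \right)} = -912$
$x = 1152088$ ($x = -912 - -1153000 = -912 + 1153000 = 1152088$)
$x + \left(-51\right) \left(-14\right) P{\left(9,-5 \right)} = 1152088 + \left(-51\right) \left(-14\right) \left(6 + \sqrt{9}\right) = 1152088 + 714 \left(6 + 3\right) = 1152088 + 714 \cdot 9 = 1152088 + 6426 = 1158514$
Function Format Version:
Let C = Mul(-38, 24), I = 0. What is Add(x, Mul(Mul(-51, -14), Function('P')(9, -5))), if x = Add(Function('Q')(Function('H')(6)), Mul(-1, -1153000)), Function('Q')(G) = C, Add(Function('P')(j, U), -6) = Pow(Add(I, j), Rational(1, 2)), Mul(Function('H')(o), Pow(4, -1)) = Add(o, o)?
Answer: 1158514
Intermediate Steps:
Function('H')(o) = Mul(8, o) (Function('H')(o) = Mul(4, Add(o, o)) = Mul(4, Mul(2, o)) = Mul(8, o))
Function('P')(j, U) = Add(6, Pow(j, Rational(1, 2))) (Function('P')(j, U) = Add(6, Pow(Add(0, j), Rational(1, 2))) = Add(6, Pow(j, Rational(1, 2))))
C = -912
Function('Q')(G) = -912
x = 1152088 (x = Add(-912, Mul(-1, -1153000)) = Add(-912, 1153000) = 1152088)
Add(x, Mul(Mul(-51, -14), Function('P')(9, -5))) = Add(1152088, Mul(Mul(-51, -14), Add(6, Pow(9, Rational(1, 2))))) = Add(1152088, Mul(714, Add(6, 3))) = Add(1152088, Mul(714, 9)) = Add(1152088, 6426) = 1158514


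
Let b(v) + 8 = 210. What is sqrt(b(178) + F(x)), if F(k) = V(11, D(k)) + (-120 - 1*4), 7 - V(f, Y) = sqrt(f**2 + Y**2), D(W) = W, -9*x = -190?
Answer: sqrt(765 - sqrt(45901))/3 ≈ 7.8227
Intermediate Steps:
x = 190/9 (x = -1/9*(-190) = 190/9 ≈ 21.111)
b(v) = 202 (b(v) = -8 + 210 = 202)
V(f, Y) = 7 - sqrt(Y**2 + f**2) (V(f, Y) = 7 - sqrt(f**2 + Y**2) = 7 - sqrt(Y**2 + f**2))
F(k) = -117 - sqrt(121 + k**2) (F(k) = (7 - sqrt(k**2 + 11**2)) + (-120 - 1*4) = (7 - sqrt(k**2 + 121)) + (-120 - 4) = (7 - sqrt(121 + k**2)) - 124 = -117 - sqrt(121 + k**2))
sqrt(b(178) + F(x)) = sqrt(202 + (-117 - sqrt(121 + (190/9)**2))) = sqrt(202 + (-117 - sqrt(121 + 36100/81))) = sqrt(202 + (-117 - sqrt(45901/81))) = sqrt(202 + (-117 - sqrt(45901)/9)) = sqrt(85 - sqrt(45901)/9)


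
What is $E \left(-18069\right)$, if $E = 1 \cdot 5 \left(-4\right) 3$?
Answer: $1084140$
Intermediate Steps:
$E = -60$ ($E = 1 \left(-20\right) 3 = \left(-20\right) 3 = -60$)
$E \left(-18069\right) = \left(-60\right) \left(-18069\right) = 1084140$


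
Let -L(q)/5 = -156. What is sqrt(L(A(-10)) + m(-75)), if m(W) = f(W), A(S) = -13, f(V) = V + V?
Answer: 3*sqrt(70) ≈ 25.100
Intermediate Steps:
f(V) = 2*V
m(W) = 2*W
L(q) = 780 (L(q) = -5*(-156) = 780)
sqrt(L(A(-10)) + m(-75)) = sqrt(780 + 2*(-75)) = sqrt(780 - 150) = sqrt(630) = 3*sqrt(70)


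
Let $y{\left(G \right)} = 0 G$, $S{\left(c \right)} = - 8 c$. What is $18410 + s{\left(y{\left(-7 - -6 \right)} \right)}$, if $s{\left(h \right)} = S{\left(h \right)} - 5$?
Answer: $18405$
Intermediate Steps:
$y{\left(G \right)} = 0$
$s{\left(h \right)} = -5 - 8 h$ ($s{\left(h \right)} = - 8 h - 5 = -5 - 8 h$)
$18410 + s{\left(y{\left(-7 - -6 \right)} \right)} = 18410 - 5 = 18405$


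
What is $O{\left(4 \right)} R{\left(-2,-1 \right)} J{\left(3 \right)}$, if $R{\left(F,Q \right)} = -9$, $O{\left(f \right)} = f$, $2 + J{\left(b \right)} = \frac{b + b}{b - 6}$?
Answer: $144$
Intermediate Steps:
$J{\left(b \right)} = -2 + \frac{2 b}{-6 + b}$ ($J{\left(b \right)} = -2 + \frac{b + b}{b - 6} = -2 + \frac{2 b}{-6 + b}$)
$O{\left(4 \right)} R{\left(-2,-1 \right)} J{\left(3 \right)} = 4 \left(-9\right) \frac{12}{-6 + 3} = - 36 \frac{12}{-3} = - 36 \cdot 12 \left(- \frac{1}{3}\right) = \left(-36\right) \left(-4\right) = 144$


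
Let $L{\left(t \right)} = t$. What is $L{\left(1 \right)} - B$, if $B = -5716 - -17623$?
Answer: $-11906$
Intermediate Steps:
$B = 11907$ ($B = -5716 + 17623 = 11907$)
$L{\left(1 \right)} - B = 1 - 11907 = -11906$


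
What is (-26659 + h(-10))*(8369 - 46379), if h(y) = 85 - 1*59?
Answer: 1012320330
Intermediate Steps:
h(y) = 26 (h(y) = 85 - 59 = 26)
(-26659 + h(-10))*(8369 - 46379) = (-26659 + 26)*(8369 - 46379) = -26633*(-38010) = 1012320330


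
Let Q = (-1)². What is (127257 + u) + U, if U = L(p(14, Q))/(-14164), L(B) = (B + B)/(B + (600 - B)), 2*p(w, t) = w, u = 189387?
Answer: 1345483684793/4249200 ≈ 3.1664e+5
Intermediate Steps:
Q = 1
p(w, t) = w/2
L(B) = B/300 (L(B) = (2*B)/600 = (2*B)*(1/600) = B/300)
U = -7/4249200 (U = (((½)*14)/300)/(-14164) = ((1/300)*7)*(-1/14164) = (7/300)*(-1/14164) = -7/4249200 ≈ -1.6474e-6)
(127257 + u) + U = (127257 + 189387) - 7/4249200 = 316644 - 7/4249200 = 1345483684793/4249200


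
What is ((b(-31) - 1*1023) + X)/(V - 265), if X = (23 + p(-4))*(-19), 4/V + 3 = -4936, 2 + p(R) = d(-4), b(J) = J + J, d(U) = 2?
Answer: 7517158/1308839 ≈ 5.7434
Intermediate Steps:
b(J) = 2*J
p(R) = 0 (p(R) = -2 + 2 = 0)
V = -4/4939 (V = 4/(-3 - 4936) = 4/(-4939) = 4*(-1/4939) = -4/4939 ≈ -0.00080988)
X = -437 (X = (23 + 0)*(-19) = 23*(-19) = -437)
((b(-31) - 1*1023) + X)/(V - 265) = ((2*(-31) - 1*1023) - 437)/(-4/4939 - 265) = ((-62 - 1023) - 437)/(-1308839/4939) = (-1085 - 437)*(-4939/1308839) = -1522*(-4939/1308839) = 7517158/1308839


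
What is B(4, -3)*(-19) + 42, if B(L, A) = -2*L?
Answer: 194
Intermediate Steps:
B(4, -3)*(-19) + 42 = -2*4*(-19) + 42 = -8*(-19) + 42 = 152 + 42 = 194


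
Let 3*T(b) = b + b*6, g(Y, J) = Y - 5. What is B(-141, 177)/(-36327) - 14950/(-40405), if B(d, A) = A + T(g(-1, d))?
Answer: 107300527/293558487 ≈ 0.36552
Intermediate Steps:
g(Y, J) = -5 + Y
T(b) = 7*b/3 (T(b) = (b + b*6)/3 = (b + 6*b)/3 = (7*b)/3 = 7*b/3)
B(d, A) = -14 + A (B(d, A) = A + 7*(-5 - 1)/3 = A + (7/3)*(-6) = A - 14 = -14 + A)
B(-141, 177)/(-36327) - 14950/(-40405) = (-14 + 177)/(-36327) - 14950/(-40405) = 163*(-1/36327) - 14950*(-1/40405) = -163/36327 + 2990/8081 = 107300527/293558487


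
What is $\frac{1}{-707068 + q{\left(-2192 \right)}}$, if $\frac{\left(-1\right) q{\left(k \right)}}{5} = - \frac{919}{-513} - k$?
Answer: $- \frac{513}{368352959} \approx -1.3927 \cdot 10^{-6}$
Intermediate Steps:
$q{\left(k \right)} = - \frac{4595}{513} + 5 k$ ($q{\left(k \right)} = - 5 \left(- \frac{919}{-513} - k\right) = - 5 \left(\left(-919\right) \left(- \frac{1}{513}\right) - k\right) = - 5 \left(\frac{919}{513} - k\right) = - \frac{4595}{513} + 5 k$)
$\frac{1}{-707068 + q{\left(-2192 \right)}} = \frac{1}{-707068 + \left(- \frac{4595}{513} + 5 \left(-2192\right)\right)} = \frac{1}{-707068 - \frac{5627075}{513}} = \frac{1}{- \frac{368352959}{513}} = - \frac{513}{368352959}$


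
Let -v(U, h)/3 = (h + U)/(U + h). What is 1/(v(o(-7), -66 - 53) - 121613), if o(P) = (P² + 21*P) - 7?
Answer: -1/121616 ≈ -8.2226e-6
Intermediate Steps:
o(P) = -7 + P² + 21*P
v(U, h) = -3 (v(U, h) = -3*(h + U)/(U + h) = -3*(U + h)/(U + h) = -3*1 = -3)
1/(v(o(-7), -66 - 53) - 121613) = 1/(-3 - 121613) = 1/(-121616) = -1/121616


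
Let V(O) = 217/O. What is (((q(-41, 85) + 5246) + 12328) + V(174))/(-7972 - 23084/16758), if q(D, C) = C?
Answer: -8582562219/3874917940 ≈ -2.2149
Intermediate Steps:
(((q(-41, 85) + 5246) + 12328) + V(174))/(-7972 - 23084/16758) = (((85 + 5246) + 12328) + 217/174)/(-7972 - 23084/16758) = ((5331 + 12328) + 217*(1/174))/(-7972 - 23084*1/16758) = (17659 + 217/174)/(-7972 - 11542/8379) = 3072883/(174*(-66808930/8379)) = (3072883/174)*(-8379/66808930) = -8582562219/3874917940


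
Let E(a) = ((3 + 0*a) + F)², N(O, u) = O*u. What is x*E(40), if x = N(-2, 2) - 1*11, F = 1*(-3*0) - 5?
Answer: -60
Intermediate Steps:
F = -5 (F = 1*0 - 5 = 0 - 5 = -5)
x = -15 (x = -2*2 - 1*11 = -4 - 11 = -15)
E(a) = 4 (E(a) = ((3 + 0*a) - 5)² = ((3 + 0) - 5)² = (3 - 5)² = (-2)² = 4)
x*E(40) = -15*4 = -60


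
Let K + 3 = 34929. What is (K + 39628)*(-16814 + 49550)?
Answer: 2440599744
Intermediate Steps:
K = 34926 (K = -3 + 34929 = 34926)
(K + 39628)*(-16814 + 49550) = (34926 + 39628)*(-16814 + 49550) = 74554*32736 = 2440599744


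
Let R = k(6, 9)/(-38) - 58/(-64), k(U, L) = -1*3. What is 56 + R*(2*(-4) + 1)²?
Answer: 63399/608 ≈ 104.27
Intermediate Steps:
k(U, L) = -3
R = 599/608 (R = -3/(-38) - 58/(-64) = -3*(-1/38) - 58*(-1/64) = 3/38 + 29/32 = 599/608 ≈ 0.98520)
56 + R*(2*(-4) + 1)² = 56 + 599*(2*(-4) + 1)²/608 = 56 + 599*(-8 + 1)²/608 = 56 + (599/608)*(-7)² = 56 + (599/608)*49 = 56 + 29351/608 = 63399/608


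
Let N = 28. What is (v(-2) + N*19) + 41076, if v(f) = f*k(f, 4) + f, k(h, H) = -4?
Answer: 41614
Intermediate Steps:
v(f) = -3*f (v(f) = f*(-4) + f = -4*f + f = -3*f)
(v(-2) + N*19) + 41076 = (-3*(-2) + 28*19) + 41076 = (6 + 532) + 41076 = 538 + 41076 = 41614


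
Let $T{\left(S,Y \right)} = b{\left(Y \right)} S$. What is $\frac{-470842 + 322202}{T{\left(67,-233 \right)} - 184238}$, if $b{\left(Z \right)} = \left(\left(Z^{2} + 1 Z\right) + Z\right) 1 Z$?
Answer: $\frac{148640}{840415091} \approx 0.00017686$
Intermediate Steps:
$b{\left(Z \right)} = Z \left(Z^{2} + 2 Z\right)$ ($b{\left(Z \right)} = \left(\left(Z^{2} + Z\right) + Z\right) 1 Z = \left(\left(Z + Z^{2}\right) + Z\right) 1 Z = \left(Z^{2} + 2 Z\right) 1 Z = \left(Z^{2} + 2 Z\right) Z = Z \left(Z^{2} + 2 Z\right)$)
$T{\left(S,Y \right)} = S Y^{2} \left(2 + Y\right)$ ($T{\left(S,Y \right)} = Y^{2} \left(2 + Y\right) S = S Y^{2} \left(2 + Y\right)$)
$\frac{-470842 + 322202}{T{\left(67,-233 \right)} - 184238} = \frac{-470842 + 322202}{67 \left(-233\right)^{2} \left(2 - 233\right) - 184238} = - \frac{148640}{67 \cdot 54289 \left(-231\right) - 184238} = - \frac{148640}{-840230853 - 184238} = - \frac{148640}{-840415091} = \left(-148640\right) \left(- \frac{1}{840415091}\right) = \frac{148640}{840415091}$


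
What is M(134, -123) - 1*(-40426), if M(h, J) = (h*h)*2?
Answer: 76338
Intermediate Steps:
M(h, J) = 2*h**2 (M(h, J) = h**2*2 = 2*h**2)
M(134, -123) - 1*(-40426) = 2*134**2 - 1*(-40426) = 2*17956 + 40426 = 35912 + 40426 = 76338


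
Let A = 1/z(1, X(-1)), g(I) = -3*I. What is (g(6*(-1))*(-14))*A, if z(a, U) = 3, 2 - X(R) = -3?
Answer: -84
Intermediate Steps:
X(R) = 5 (X(R) = 2 - 1*(-3) = 2 + 3 = 5)
A = 1/3 ≈ 0.33333
(g(6*(-1))*(-14))*A = (-18*(-1)*(-14))*(1/3) = (-3*(-6)*(-14))*(1/3) = (18*(-14))*(1/3) = -252*1/3 = -84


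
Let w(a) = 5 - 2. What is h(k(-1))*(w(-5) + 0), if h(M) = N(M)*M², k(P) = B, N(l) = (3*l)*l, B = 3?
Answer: 729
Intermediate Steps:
N(l) = 3*l²
k(P) = 3
w(a) = 3
h(M) = 3*M⁴ (h(M) = (3*M²)*M² = 3*M⁴)
h(k(-1))*(w(-5) + 0) = (3*3⁴)*(3 + 0) = (3*81)*3 = 243*3 = 729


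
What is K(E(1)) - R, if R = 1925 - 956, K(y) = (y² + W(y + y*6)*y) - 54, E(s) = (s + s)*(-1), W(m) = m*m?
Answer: -1411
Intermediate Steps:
W(m) = m²
E(s) = -2*s (E(s) = (2*s)*(-1) = -2*s)
K(y) = -54 + y² + 49*y³ (K(y) = (y² + (y + y*6)²*y) - 54 = (y² + (y + 6*y)²*y) - 54 = (y² + (7*y)²*y) - 54 = (y² + (49*y²)*y) - 54 = (y² + 49*y³) - 54 = -54 + y² + 49*y³)
R = 969
K(E(1)) - R = (-54 + (-2*1)² + 49*(-2*1)³) - 1*969 = (-54 + (-2)² + 49*(-2)³) - 969 = (-54 + 4 + 49*(-8)) - 969 = (-54 + 4 - 392) - 969 = -442 - 969 = -1411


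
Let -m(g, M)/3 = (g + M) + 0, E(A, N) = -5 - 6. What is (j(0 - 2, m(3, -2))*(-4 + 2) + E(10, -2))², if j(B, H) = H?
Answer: 25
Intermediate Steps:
E(A, N) = -11
m(g, M) = -3*M - 3*g (m(g, M) = -3*((g + M) + 0) = -3*((M + g) + 0) = -3*(M + g) = -3*M - 3*g)
(j(0 - 2, m(3, -2))*(-4 + 2) + E(10, -2))² = ((-3*(-2) - 3*3)*(-4 + 2) - 11)² = ((6 - 9)*(-2) - 11)² = (-3*(-2) - 11)² = (6 - 11)² = (-5)² = 25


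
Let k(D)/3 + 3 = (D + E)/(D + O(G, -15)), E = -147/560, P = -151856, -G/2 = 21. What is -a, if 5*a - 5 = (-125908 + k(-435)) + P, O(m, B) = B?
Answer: 1111060393/20000 ≈ 55553.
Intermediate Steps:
G = -42 (G = -2*21 = -42)
E = -21/80 (E = -147*1/560 = -21/80 ≈ -0.26250)
k(D) = -9 + 3*(-21/80 + D)/(-15 + D) (k(D) = -9 + 3*((D - 21/80)/(D - 15)) = -9 + 3*((-21/80 + D)/(-15 + D)) = -9 + 3*(-21/80 + D)/(-15 + D))
a = -1111060393/20000 (a = 1 + ((-125908 + 3*(3579 - 160*(-435))/(80*(-15 - 435))) - 151856)/5 = 1 + ((-125908 + (3/80)*(3579 + 69600)/(-450)) - 151856)/5 = 1 + ((-125908 + (3/80)*(-1/450)*73179) - 151856)/5 = 1 + ((-125908 - 24393/4000) - 151856)/5 = 1 + (-503656393/4000 - 151856)/5 = 1 + (⅕)*(-1111080393/4000) = 1 - 1111080393/20000 = -1111060393/20000 ≈ -55553.)
-a = -1*(-1111060393/20000) = 1111060393/20000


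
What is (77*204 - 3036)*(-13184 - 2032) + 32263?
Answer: -192784889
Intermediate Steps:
(77*204 - 3036)*(-13184 - 2032) + 32263 = (15708 - 3036)*(-15216) + 32263 = 12672*(-15216) + 32263 = -192817152 + 32263 = -192784889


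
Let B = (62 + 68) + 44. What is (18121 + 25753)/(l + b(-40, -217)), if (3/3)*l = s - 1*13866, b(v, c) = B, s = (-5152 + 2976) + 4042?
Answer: -21937/5913 ≈ -3.7100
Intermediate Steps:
B = 174 (B = 130 + 44 = 174)
s = 1866 (s = -2176 + 4042 = 1866)
b(v, c) = 174
l = -12000 (l = 1866 - 1*13866 = 1866 - 13866 = -12000)
(18121 + 25753)/(l + b(-40, -217)) = (18121 + 25753)/(-12000 + 174) = 43874/(-11826) = 43874*(-1/11826) = -21937/5913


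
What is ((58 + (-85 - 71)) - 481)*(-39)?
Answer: 22581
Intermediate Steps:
((58 + (-85 - 71)) - 481)*(-39) = ((58 - 156) - 481)*(-39) = (-98 - 481)*(-39) = -579*(-39) = 22581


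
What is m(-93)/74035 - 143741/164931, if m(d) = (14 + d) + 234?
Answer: -163327702/187856409 ≈ -0.86943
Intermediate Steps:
m(d) = 248 + d
m(-93)/74035 - 143741/164931 = (248 - 93)/74035 - 143741/164931 = 155*(1/74035) - 143741*1/164931 = 31/14807 - 11057/12687 = -163327702/187856409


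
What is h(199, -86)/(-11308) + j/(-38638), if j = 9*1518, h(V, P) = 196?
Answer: -20257868/54614813 ≈ -0.37092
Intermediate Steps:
j = 13662
h(199, -86)/(-11308) + j/(-38638) = 196/(-11308) + 13662/(-38638) = 196*(-1/11308) + 13662*(-1/38638) = -49/2827 - 6831/19319 = -20257868/54614813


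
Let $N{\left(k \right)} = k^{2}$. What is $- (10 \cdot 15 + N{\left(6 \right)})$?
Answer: $-186$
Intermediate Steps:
$- (10 \cdot 15 + N{\left(6 \right)}) = - (10 \cdot 15 + 6^{2}) = - (150 + 36) = \left(-1\right) 186 = -186$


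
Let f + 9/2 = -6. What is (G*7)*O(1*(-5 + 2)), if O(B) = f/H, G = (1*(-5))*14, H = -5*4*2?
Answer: -1029/8 ≈ -128.63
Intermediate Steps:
f = -21/2 (f = -9/2 - 6 = -21/2 ≈ -10.500)
H = -40 (H = -20*2 = -40)
G = -70 (G = -5*14 = -70)
O(B) = 21/80 (O(B) = -21/2/(-40) = -21/2*(-1/40) = 21/80)
(G*7)*O(1*(-5 + 2)) = -70*7*(21/80) = -490*21/80 = -1029/8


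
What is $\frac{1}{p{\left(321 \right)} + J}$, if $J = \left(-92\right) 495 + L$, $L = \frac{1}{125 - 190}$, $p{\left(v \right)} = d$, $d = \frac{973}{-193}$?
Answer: $- \frac{12545}{571362738} \approx -2.1956 \cdot 10^{-5}$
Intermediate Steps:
$d = - \frac{973}{193}$ ($d = 973 \left(- \frac{1}{193}\right) = - \frac{973}{193} \approx -5.0415$)
$p{\left(v \right)} = - \frac{973}{193}$
$L = - \frac{1}{65}$ ($L = \frac{1}{-65} = - \frac{1}{65} \approx -0.015385$)
$J = - \frac{2960101}{65}$ ($J = \left(-92\right) 495 - \frac{1}{65} = -45540 - \frac{1}{65} = - \frac{2960101}{65} \approx -45540.0$)
$\frac{1}{p{\left(321 \right)} + J} = \frac{1}{- \frac{973}{193} - \frac{2960101}{65}} = \frac{1}{- \frac{571362738}{12545}} = - \frac{12545}{571362738}$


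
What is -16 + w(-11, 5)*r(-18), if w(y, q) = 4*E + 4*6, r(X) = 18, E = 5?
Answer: 776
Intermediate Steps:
w(y, q) = 44 (w(y, q) = 4*5 + 4*6 = 20 + 24 = 44)
-16 + w(-11, 5)*r(-18) = -16 + 44*18 = -16 + 792 = 776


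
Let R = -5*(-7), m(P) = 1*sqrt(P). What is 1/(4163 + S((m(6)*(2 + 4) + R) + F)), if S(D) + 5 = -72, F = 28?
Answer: 1/4086 ≈ 0.00024474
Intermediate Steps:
m(P) = sqrt(P)
R = 35
S(D) = -77 (S(D) = -5 - 72 = -77)
1/(4163 + S((m(6)*(2 + 4) + R) + F)) = 1/(4163 - 77) = 1/4086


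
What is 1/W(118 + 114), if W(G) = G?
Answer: 1/232 ≈ 0.0043103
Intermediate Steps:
1/W(118 + 114) = 1/(118 + 114) = 1/232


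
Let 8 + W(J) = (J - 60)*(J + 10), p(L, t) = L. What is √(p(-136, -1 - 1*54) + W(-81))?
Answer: √9867 ≈ 99.333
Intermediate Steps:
W(J) = -8 + (-60 + J)*(10 + J) (W(J) = -8 + (J - 60)*(J + 10) = -8 + (-60 + J)*(10 + J))
√(p(-136, -1 - 1*54) + W(-81)) = √(-136 + (-608 + (-81)² - 50*(-81))) = √(-136 + (-608 + 6561 + 4050)) = √(-136 + 10003) = √9867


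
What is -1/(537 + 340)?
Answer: -1/877 ≈ -0.0011403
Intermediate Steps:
-1/(537 + 340) = -1/877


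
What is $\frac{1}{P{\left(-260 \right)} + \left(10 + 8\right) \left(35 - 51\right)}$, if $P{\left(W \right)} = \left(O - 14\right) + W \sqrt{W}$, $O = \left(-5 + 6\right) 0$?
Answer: $\frac{i}{2 \left(- 151 i + 260 \sqrt{65}\right)} \approx -1.7094 \cdot 10^{-5} + 0.0002373 i$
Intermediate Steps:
$O = 0$ ($O = 1 \cdot 0 = 0$)
$P{\left(W \right)} = -14 + W^{\frac{3}{2}}$ ($P{\left(W \right)} = \left(0 - 14\right) + W \sqrt{W} = -14 + W^{\frac{3}{2}}$)
$\frac{1}{P{\left(-260 \right)} + \left(10 + 8\right) \left(35 - 51\right)} = \frac{1}{\left(-14 + \left(-260\right)^{\frac{3}{2}}\right) + \left(10 + 8\right) \left(35 - 51\right)} = \frac{1}{\left(-14 - 520 i \sqrt{65}\right) + 18 \left(-16\right)} = \frac{1}{\left(-14 - 520 i \sqrt{65}\right) - 288} = \frac{1}{-302 - 520 i \sqrt{65}}$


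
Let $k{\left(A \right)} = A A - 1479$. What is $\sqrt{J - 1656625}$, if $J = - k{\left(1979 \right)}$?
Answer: $i \sqrt{5571587} \approx 2360.4 i$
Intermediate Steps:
$k{\left(A \right)} = -1479 + A^{2}$ ($k{\left(A \right)} = A^{2} - 1479 = -1479 + A^{2}$)
$J = -3914962$ ($J = - (-1479 + 1979^{2}) = - (-1479 + 3916441) = \left(-1\right) 3914962 = -3914962$)
$\sqrt{J - 1656625} = \sqrt{-3914962 - 1656625} = \sqrt{-5571587} = i \sqrt{5571587}$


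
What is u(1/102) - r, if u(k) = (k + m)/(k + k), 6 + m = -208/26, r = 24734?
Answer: -50895/2 ≈ -25448.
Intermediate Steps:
m = -14 (m = -6 - 208/26 = -6 - 208*1/26 = -6 - 8 = -14)
u(k) = (-14 + k)/(2*k) (u(k) = (k - 14)/(k + k) = (-14 + k)/((2*k)) = (-14 + k)*(1/(2*k)) = (-14 + k)/(2*k))
u(1/102) - r = (-14 + 1/102)/(2*(1/102)) - 1*24734 = (-14 + 1/102)/(2*(1/102)) - 24734 = (½)*102*(-1427/102) - 24734 = -1427/2 - 24734 = -50895/2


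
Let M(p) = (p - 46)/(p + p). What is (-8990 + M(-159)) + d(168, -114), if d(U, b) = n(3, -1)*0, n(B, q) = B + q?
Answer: -2858615/318 ≈ -8989.4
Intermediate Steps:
M(p) = (-46 + p)/(2*p) (M(p) = (-46 + p)/((2*p)) = (-46 + p)*(1/(2*p)) = (-46 + p)/(2*p))
d(U, b) = 0 (d(U, b) = (3 - 1)*0 = 2*0 = 0)
(-8990 + M(-159)) + d(168, -114) = (-8990 + (½)*(-46 - 159)/(-159)) + 0 = (-8990 + (½)*(-1/159)*(-205)) + 0 = (-8990 + 205/318) + 0 = -2858615/318 + 0 = -2858615/318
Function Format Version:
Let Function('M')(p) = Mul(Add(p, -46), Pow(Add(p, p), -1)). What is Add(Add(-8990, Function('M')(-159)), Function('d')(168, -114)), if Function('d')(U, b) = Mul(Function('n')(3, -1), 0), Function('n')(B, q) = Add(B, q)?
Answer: Rational(-2858615, 318) ≈ -8989.4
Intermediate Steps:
Function('M')(p) = Mul(Rational(1, 2), Pow(p, -1), Add(-46, p)) (Function('M')(p) = Mul(Add(-46, p), Pow(Mul(2, p), -1)) = Mul(Add(-46, p), Mul(Rational(1, 2), Pow(p, -1))) = Mul(Rational(1, 2), Pow(p, -1), Add(-46, p)))
Function('d')(U, b) = 0 (Function('d')(U, b) = Mul(Add(3, -1), 0) = Mul(2, 0) = 0)
Add(Add(-8990, Function('M')(-159)), Function('d')(168, -114)) = Add(Add(-8990, Mul(Rational(1, 2), Pow(-159, -1), Add(-46, -159))), 0) = Add(Add(-8990, Mul(Rational(1, 2), Rational(-1, 159), -205)), 0) = Add(Add(-8990, Rational(205, 318)), 0) = Add(Rational(-2858615, 318), 0) = Rational(-2858615, 318)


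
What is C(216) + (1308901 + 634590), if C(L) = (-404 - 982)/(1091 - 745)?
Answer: 336223250/173 ≈ 1.9435e+6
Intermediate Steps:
C(L) = -693/173 (C(L) = -1386/346 = -1386*1/346 = -693/173)
C(216) + (1308901 + 634590) = -693/173 + (1308901 + 634590) = -693/173 + 1943491 = 336223250/173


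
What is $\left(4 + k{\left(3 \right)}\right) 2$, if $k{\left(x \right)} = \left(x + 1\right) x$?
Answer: $32$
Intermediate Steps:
$k{\left(x \right)} = x \left(1 + x\right)$ ($k{\left(x \right)} = \left(1 + x\right) x = x \left(1 + x\right)$)
$\left(4 + k{\left(3 \right)}\right) 2 = \left(4 + 3 \left(1 + 3\right)\right) 2 = \left(4 + 3 \cdot 4\right) 2 = \left(4 + 12\right) 2 = 16 \cdot 2 = 32$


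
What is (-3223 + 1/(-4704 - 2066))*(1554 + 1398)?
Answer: -32205893436/3385 ≈ -9.5143e+6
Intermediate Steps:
(-3223 + 1/(-4704 - 2066))*(1554 + 1398) = (-3223 + 1/(-6770))*2952 = (-3223 - 1/6770)*2952 = -21819711/6770*2952 = -32205893436/3385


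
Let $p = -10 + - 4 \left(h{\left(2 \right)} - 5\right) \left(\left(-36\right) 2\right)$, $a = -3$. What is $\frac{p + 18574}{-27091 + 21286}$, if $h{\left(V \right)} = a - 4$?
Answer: $- \frac{5036}{1935} \approx -2.6026$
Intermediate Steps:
$h{\left(V \right)} = -7$ ($h{\left(V \right)} = -3 - 4 = -7$)
$p = -3466$ ($p = -10 + - 4 \left(-7 - 5\right) \left(\left(-36\right) 2\right) = -10 + \left(-4\right) \left(-12\right) \left(-72\right) = -10 + 48 \left(-72\right) = -10 - 3456 = -3466$)
$\frac{p + 18574}{-27091 + 21286} = \frac{-3466 + 18574}{-27091 + 21286} = \frac{15108}{-5805} = 15108 \left(- \frac{1}{5805}\right) = - \frac{5036}{1935}$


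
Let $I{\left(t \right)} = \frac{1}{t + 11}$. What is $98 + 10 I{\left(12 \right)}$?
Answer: $\frac{2264}{23} \approx 98.435$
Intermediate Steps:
$I{\left(t \right)} = \frac{1}{11 + t}$
$98 + 10 I{\left(12 \right)} = 98 + \frac{10}{11 + 12} = 98 + \frac{10}{23} = \frac{2264}{23}$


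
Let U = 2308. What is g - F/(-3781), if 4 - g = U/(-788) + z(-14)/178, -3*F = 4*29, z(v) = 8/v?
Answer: 9636262831/1392137733 ≈ 6.9219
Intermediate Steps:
F = -116/3 (F = -4*29/3 = -⅓*116 = -116/3 ≈ -38.667)
g = 850789/122731 (g = 4 - (2308/(-788) + (8/(-14))/178) = 4 - (2308*(-1/788) + (8*(-1/14))*(1/178)) = 4 - (-577/197 - 4/7*1/178) = 4 - (-577/197 - 2/623) = 4 - 1*(-359865/122731) = 4 + 359865/122731 = 850789/122731 ≈ 6.9321)
g - F/(-3781) = 850789/122731 - (-116)/(3*(-3781)) = 850789/122731 - (-116)*(-1)/(3*3781) = 850789/122731 - 1*116/11343 = 850789/122731 - 116/11343 = 9636262831/1392137733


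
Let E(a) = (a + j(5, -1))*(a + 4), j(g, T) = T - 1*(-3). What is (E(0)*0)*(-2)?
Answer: 0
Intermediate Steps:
j(g, T) = 3 + T (j(g, T) = T + 3 = 3 + T)
E(a) = (2 + a)*(4 + a) (E(a) = (a + (3 - 1))*(a + 4) = (a + 2)*(4 + a) = (2 + a)*(4 + a))
(E(0)*0)*(-2) = ((8 + 0² + 6*0)*0)*(-2) = ((8 + 0 + 0)*0)*(-2) = (8*0)*(-2) = 0*(-2) = 0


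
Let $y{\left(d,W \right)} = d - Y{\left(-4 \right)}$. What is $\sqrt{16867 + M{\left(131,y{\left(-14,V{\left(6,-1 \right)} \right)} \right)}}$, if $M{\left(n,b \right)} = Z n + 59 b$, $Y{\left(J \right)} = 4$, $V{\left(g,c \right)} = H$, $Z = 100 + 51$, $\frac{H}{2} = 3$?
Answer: $3 \sqrt{3954} \approx 188.64$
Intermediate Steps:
$H = 6$ ($H = 2 \cdot 3 = 6$)
$Z = 151$
$V{\left(g,c \right)} = 6$
$y{\left(d,W \right)} = -4 + d$ ($y{\left(d,W \right)} = d - 4 = -4 + d$)
$M{\left(n,b \right)} = 59 b + 151 n$ ($M{\left(n,b \right)} = 151 n + 59 b = 59 b + 151 n$)
$\sqrt{16867 + M{\left(131,y{\left(-14,V{\left(6,-1 \right)} \right)} \right)}} = \sqrt{16867 + \left(59 \left(-4 - 14\right) + 151 \cdot 131\right)} = \sqrt{16867 + \left(59 \left(-18\right) + 19781\right)} = \sqrt{16867 + \left(-1062 + 19781\right)} = \sqrt{16867 + 18719} = \sqrt{35586} = 3 \sqrt{3954}$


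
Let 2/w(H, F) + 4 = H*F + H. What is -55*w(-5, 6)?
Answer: 110/39 ≈ 2.8205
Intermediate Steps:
w(H, F) = 2/(-4 + H + F*H) (w(H, F) = 2/(-4 + (H*F + H)) = 2/(-4 + (F*H + H)) = 2/(-4 + (H + F*H)) = 2/(-4 + H + F*H))
-55*w(-5, 6) = -110/(-4 - 5 + 6*(-5)) = -110/(-4 - 5 - 30) = -110/(-39) = -110*(-1)/39 = -55*(-2/39) = 110/39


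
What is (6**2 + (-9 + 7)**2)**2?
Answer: 1600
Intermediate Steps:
(6**2 + (-9 + 7)**2)**2 = (36 + (-2)**2)**2 = (36 + 4)**2 = 40**2 = 1600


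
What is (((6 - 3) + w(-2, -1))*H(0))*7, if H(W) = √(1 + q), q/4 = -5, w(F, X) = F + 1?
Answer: 14*I*√19 ≈ 61.025*I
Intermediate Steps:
w(F, X) = 1 + F
q = -20 (q = 4*(-5) = -20)
H(W) = I*√19 (H(W) = √(1 - 20) = √(-19) = I*√19)
(((6 - 3) + w(-2, -1))*H(0))*7 = (((6 - 3) + (1 - 2))*(I*√19))*7 = ((3 - 1)*(I*√19))*7 = (2*(I*√19))*7 = (2*I*√19)*7 = 14*I*√19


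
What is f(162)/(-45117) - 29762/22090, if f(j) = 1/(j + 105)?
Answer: -179260093604/133050709755 ≈ -1.3473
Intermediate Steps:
f(j) = 1/(105 + j)
f(162)/(-45117) - 29762/22090 = 1/((105 + 162)*(-45117)) - 29762/22090 = -1/45117/267 - 29762*1/22090 = (1/267)*(-1/45117) - 14881/11045 = -1/12046239 - 14881/11045 = -179260093604/133050709755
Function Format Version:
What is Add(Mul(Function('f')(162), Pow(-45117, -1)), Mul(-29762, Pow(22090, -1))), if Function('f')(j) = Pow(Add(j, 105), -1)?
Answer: Rational(-179260093604, 133050709755) ≈ -1.3473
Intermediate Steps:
Function('f')(j) = Pow(Add(105, j), -1)
Add(Mul(Function('f')(162), Pow(-45117, -1)), Mul(-29762, Pow(22090, -1))) = Add(Mul(Pow(Add(105, 162), -1), Pow(-45117, -1)), Mul(-29762, Pow(22090, -1))) = Add(Mul(Pow(267, -1), Rational(-1, 45117)), Mul(-29762, Rational(1, 22090))) = Add(Mul(Rational(1, 267), Rational(-1, 45117)), Rational(-14881, 11045)) = Add(Rational(-1, 12046239), Rational(-14881, 11045)) = Rational(-179260093604, 133050709755)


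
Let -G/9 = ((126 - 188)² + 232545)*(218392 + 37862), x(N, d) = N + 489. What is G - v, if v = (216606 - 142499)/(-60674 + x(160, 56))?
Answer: -32724467991197243/60025 ≈ -5.4518e+11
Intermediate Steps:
x(N, d) = 489 + N
v = -74107/60025 (v = (216606 - 142499)/(-60674 + (489 + 160)) = 74107/(-60674 + 649) = 74107/(-60025) = 74107*(-1/60025) = -74107/60025 ≈ -1.2346)
G = -545180641254 (G = -9*((126 - 188)² + 232545)*(218392 + 37862) = -9*((-62)² + 232545)*256254 = -9*(3844 + 232545)*256254 = -2127501*256254 = -9*60575626806 = -545180641254)
G - v = -545180641254 - 1*(-74107/60025) = -545180641254 + 74107/60025 = -32724467991197243/60025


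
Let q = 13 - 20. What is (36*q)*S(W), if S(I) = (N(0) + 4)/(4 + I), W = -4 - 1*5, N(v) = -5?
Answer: -252/5 ≈ -50.400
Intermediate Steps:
q = -7
W = -9 (W = -4 - 5 = -9)
S(I) = -1/(4 + I) (S(I) = (-5 + 4)/(4 + I) = -1/(4 + I))
(36*q)*S(W) = (36*(-7))*(-1/(4 - 9)) = -(-252)/(-5) = -(-252)*(-1)/5 = -252*1/5 = -252/5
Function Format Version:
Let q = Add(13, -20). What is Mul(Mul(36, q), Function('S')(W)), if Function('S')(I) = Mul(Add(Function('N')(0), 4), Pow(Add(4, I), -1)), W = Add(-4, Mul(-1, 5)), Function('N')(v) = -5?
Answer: Rational(-252, 5) ≈ -50.400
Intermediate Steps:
q = -7
W = -9 (W = Add(-4, -5) = -9)
Function('S')(I) = Mul(-1, Pow(Add(4, I), -1)) (Function('S')(I) = Mul(Add(-5, 4), Pow(Add(4, I), -1)) = Mul(-1, Pow(Add(4, I), -1)))
Mul(Mul(36, q), Function('S')(W)) = Mul(Mul(36, -7), Mul(-1, Pow(Add(4, -9), -1))) = Mul(-252, Mul(-1, Pow(-5, -1))) = Mul(-252, Mul(-1, Rational(-1, 5))) = Mul(-252, Rational(1, 5)) = Rational(-252, 5)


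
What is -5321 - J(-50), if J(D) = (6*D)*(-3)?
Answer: -6221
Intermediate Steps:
J(D) = -18*D
-5321 - J(-50) = -5321 - (-18)*(-50) = -5321 - 1*900 = -5321 - 900 = -6221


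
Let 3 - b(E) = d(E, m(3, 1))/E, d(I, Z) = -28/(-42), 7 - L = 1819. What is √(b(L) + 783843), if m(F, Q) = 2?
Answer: √643409015558/906 ≈ 885.35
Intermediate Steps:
L = -1812 (L = 7 - 1*1819 = 7 - 1819 = -1812)
d(I, Z) = ⅔ (d(I, Z) = -28*(-1/42) = ⅔)
b(E) = 3 - 2/(3*E)
√(b(L) + 783843) = √((3 - ⅔/(-1812)) + 783843) = √((3 - ⅔*(-1/1812)) + 783843) = √((3 + 1/2718) + 783843) = √(8155/2718 + 783843) = √(2130493429/2718) = √643409015558/906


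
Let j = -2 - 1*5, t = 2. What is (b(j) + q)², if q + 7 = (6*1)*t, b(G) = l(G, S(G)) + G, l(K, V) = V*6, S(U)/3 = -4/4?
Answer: 400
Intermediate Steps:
S(U) = -3 (S(U) = 3*(-4/4) = 3*(-4*¼) = 3*(-1) = -3)
j = -7 (j = -2 - 5 = -7)
l(K, V) = 6*V
b(G) = -18 + G (b(G) = 6*(-3) + G = -18 + G)
q = 5 (q = -7 + (6*1)*2 = -7 + 6*2 = -7 + 12 = 5)
(b(j) + q)² = ((-18 - 7) + 5)² = (-25 + 5)² = (-20)² = 400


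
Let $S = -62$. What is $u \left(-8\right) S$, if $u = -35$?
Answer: $-17360$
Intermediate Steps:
$u \left(-8\right) S = \left(-35\right) \left(-8\right) \left(-62\right) = 280 \left(-62\right) = -17360$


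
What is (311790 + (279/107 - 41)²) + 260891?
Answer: 6573500433/11449 ≈ 5.7416e+5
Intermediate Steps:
(311790 + (279/107 - 41)²) + 260891 = (311790 + (-4108/107)²) + 260891 = (311790 + 16875664/11449) + 260891 = 3586559374/11449 + 260891 = 6573500433/11449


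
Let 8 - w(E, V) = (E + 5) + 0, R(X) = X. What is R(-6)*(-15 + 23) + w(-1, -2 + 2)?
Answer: -44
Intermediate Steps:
w(E, V) = 3 - E (w(E, V) = 8 - ((E + 5) + 0) = 8 - ((5 + E) + 0) = 8 - (5 + E) = 8 + (-5 - E) = 3 - E)
R(-6)*(-15 + 23) + w(-1, -2 + 2) = -6*(-15 + 23) + (3 - 1*(-1)) = -6*8 + (3 + 1) = -48 + 4 = -44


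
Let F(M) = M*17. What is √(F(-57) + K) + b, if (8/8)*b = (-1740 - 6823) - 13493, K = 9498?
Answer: -22056 + √8529 ≈ -21964.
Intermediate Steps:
F(M) = 17*M
b = -22056 (b = (-1740 - 6823) - 13493 = -8563 - 13493 = -22056)
√(F(-57) + K) + b = √(17*(-57) + 9498) - 22056 = √(-969 + 9498) - 22056 = √8529 - 22056 = -22056 + √8529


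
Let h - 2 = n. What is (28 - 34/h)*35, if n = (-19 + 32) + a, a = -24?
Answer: 10010/9 ≈ 1112.2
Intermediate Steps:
n = -11 (n = (-19 + 32) - 24 = 13 - 24 = -11)
h = -9 (h = 2 - 11 = -9)
(28 - 34/h)*35 = (28 - 34/(-9))*35 = (28 - 34*(-⅑))*35 = (28 + 34/9)*35 = (286/9)*35 = 10010/9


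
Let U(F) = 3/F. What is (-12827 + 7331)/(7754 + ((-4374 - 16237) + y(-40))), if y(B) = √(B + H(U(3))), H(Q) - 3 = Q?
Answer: 70662072/165302485 + 32976*I/165302485 ≈ 0.42747 + 0.00019949*I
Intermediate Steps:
H(Q) = 3 + Q
y(B) = √(4 + B) (y(B) = √(B + (3 + 3/3)) = √(B + (3 + 3*(⅓))) = √(B + (3 + 1)) = √(B + 4) = √(4 + B))
(-12827 + 7331)/(7754 + ((-4374 - 16237) + y(-40))) = (-12827 + 7331)/(7754 + ((-4374 - 16237) + √(4 - 40))) = -5496/(7754 + (-20611 + √(-36))) = -5496/(7754 + (-20611 + 6*I)) = -5496*(-12857 - 6*I)/165302485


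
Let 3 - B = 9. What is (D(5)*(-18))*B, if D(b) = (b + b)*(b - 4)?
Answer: 1080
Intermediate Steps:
D(b) = 2*b*(-4 + b) (D(b) = (2*b)*(-4 + b) = 2*b*(-4 + b))
B = -6 (B = 3 - 1*9 = 3 - 9 = -6)
(D(5)*(-18))*B = ((2*5*(-4 + 5))*(-18))*(-6) = ((2*5*1)*(-18))*(-6) = (10*(-18))*(-6) = -180*(-6) = 1080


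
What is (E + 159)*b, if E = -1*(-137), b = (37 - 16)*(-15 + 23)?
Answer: 49728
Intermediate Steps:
b = 168 (b = 21*8 = 168)
E = 137
(E + 159)*b = (137 + 159)*168 = 296*168 = 49728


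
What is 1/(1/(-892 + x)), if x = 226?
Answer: -666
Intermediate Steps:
1/(1/(-892 + x)) = 1/(1/(-892 + 226)) = 1/(1/(-666)) = 1/(-1/666) = -666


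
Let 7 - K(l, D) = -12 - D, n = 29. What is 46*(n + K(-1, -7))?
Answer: 1886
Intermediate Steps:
K(l, D) = 19 + D (K(l, D) = 7 - (-12 - D) = 7 + (12 + D) = 19 + D)
46*(n + K(-1, -7)) = 46*(29 + (19 - 7)) = 46*(29 + 12) = 46*41 = 1886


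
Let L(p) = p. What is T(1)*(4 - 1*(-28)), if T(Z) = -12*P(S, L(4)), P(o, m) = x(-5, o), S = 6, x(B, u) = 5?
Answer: -1920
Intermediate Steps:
P(o, m) = 5
T(Z) = -60 (T(Z) = -12*5 = -60)
T(1)*(4 - 1*(-28)) = -60*(4 - 1*(-28)) = -60*(4 + 28) = -60*32 = -1920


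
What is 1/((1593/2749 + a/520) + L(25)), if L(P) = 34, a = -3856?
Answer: 178685/4853817 ≈ 0.036813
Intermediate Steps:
1/((1593/2749 + a/520) + L(25)) = 1/((1593/2749 - 3856/520) + 34) = 1/((1593*(1/2749) - 3856*1/520) + 34) = 1/((1593/2749 - 482/65) + 34) = 1/(-1221473/178685 + 34) = 1/(4853817/178685) = 178685/4853817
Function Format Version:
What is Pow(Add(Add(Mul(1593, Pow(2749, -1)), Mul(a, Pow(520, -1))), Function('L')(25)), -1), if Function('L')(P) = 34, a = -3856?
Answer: Rational(178685, 4853817) ≈ 0.036813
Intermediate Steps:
Pow(Add(Add(Mul(1593, Pow(2749, -1)), Mul(a, Pow(520, -1))), Function('L')(25)), -1) = Pow(Add(Add(Mul(1593, Pow(2749, -1)), Mul(-3856, Pow(520, -1))), 34), -1) = Pow(Add(Add(Mul(1593, Rational(1, 2749)), Mul(-3856, Rational(1, 520))), 34), -1) = Pow(Add(Add(Rational(1593, 2749), Rational(-482, 65)), 34), -1) = Pow(Add(Rational(-1221473, 178685), 34), -1) = Pow(Rational(4853817, 178685), -1) = Rational(178685, 4853817)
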